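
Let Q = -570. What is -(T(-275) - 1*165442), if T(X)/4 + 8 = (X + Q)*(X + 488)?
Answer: 885414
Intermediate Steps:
T(X) = -32 + 4*(-570 + X)*(488 + X) (T(X) = -32 + 4*((X - 570)*(X + 488)) = -32 + 4*((-570 + X)*(488 + X)) = -32 + 4*(-570 + X)*(488 + X))
-(T(-275) - 1*165442) = -((-1112672 - 328*(-275) + 4*(-275)²) - 1*165442) = -((-1112672 + 90200 + 4*75625) - 165442) = -((-1112672 + 90200 + 302500) - 165442) = -(-719972 - 165442) = -1*(-885414) = 885414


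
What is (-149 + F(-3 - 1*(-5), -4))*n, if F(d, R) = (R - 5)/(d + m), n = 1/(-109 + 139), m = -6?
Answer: -587/120 ≈ -4.8917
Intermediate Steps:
n = 1/30 ≈ 0.033333
F(d, R) = (-5 + R)/(-6 + d) (F(d, R) = (R - 5)/(d - 6) = (-5 + R)/(-6 + d))
(-149 + F(-3 - 1*(-5), -4))*n = (-149 + (-5 - 4)/(-6 + (-3 - 1*(-5))))*(1/30) = (-149 - 9/(-6 + (-3 + 5)))*(1/30) = (-149 - 9/(-6 + 2))*(1/30) = (-149 - 9/(-4))*(1/30) = (-149 - 1/4*(-9))*(1/30) = (-149 + 9/4)*(1/30) = -587/4*1/30 = -587/120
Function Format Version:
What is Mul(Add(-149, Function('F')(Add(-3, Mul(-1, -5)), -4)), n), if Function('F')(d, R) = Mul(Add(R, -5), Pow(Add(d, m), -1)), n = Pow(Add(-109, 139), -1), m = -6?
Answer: Rational(-587, 120) ≈ -4.8917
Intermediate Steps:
n = Rational(1, 30) (n = Pow(30, -1) = Rational(1, 30) ≈ 0.033333)
Function('F')(d, R) = Mul(Pow(Add(-6, d), -1), Add(-5, R)) (Function('F')(d, R) = Mul(Add(R, -5), Pow(Add(d, -6), -1)) = Mul(Add(-5, R), Pow(Add(-6, d), -1)) = Mul(Pow(Add(-6, d), -1), Add(-5, R)))
Mul(Add(-149, Function('F')(Add(-3, Mul(-1, -5)), -4)), n) = Mul(Add(-149, Mul(Pow(Add(-6, Add(-3, Mul(-1, -5))), -1), Add(-5, -4))), Rational(1, 30)) = Mul(Add(-149, Mul(Pow(Add(-6, Add(-3, 5)), -1), -9)), Rational(1, 30)) = Mul(Add(-149, Mul(Pow(Add(-6, 2), -1), -9)), Rational(1, 30)) = Mul(Add(-149, Mul(Pow(-4, -1), -9)), Rational(1, 30)) = Mul(Add(-149, Mul(Rational(-1, 4), -9)), Rational(1, 30)) = Mul(Add(-149, Rational(9, 4)), Rational(1, 30)) = Mul(Rational(-587, 4), Rational(1, 30)) = Rational(-587, 120)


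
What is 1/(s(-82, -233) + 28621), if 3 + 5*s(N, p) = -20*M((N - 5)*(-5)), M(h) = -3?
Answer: 5/143162 ≈ 3.4925e-5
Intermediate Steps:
s(N, p) = 57/5 (s(N, p) = -3/5 + (-20*(-3))/5 = -3/5 + (1/5)*60 = -3/5 + 12 = 57/5)
1/(s(-82, -233) + 28621) = 1/(57/5 + 28621) = 1/(143162/5) = 5/143162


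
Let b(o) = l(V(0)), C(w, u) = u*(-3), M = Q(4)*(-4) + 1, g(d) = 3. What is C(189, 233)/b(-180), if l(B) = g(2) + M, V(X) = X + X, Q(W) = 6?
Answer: 699/20 ≈ 34.950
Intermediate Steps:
M = -23 (M = 6*(-4) + 1 = -24 + 1 = -23)
C(w, u) = -3*u
V(X) = 2*X
l(B) = -20 (l(B) = 3 - 23 = -20)
b(o) = -20
C(189, 233)/b(-180) = -3*233/(-20) = -699*(-1/20) = 699/20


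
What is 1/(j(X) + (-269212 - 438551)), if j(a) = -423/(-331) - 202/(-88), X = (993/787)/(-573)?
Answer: -14564/10307808289 ≈ -1.4129e-6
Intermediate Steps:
X = -331/150317 (X = (993*(1/787))*(-1/573) = (993/787)*(-1/573) = -331/150317 ≈ -0.0022020)
j(a) = 52043/14564 (j(a) = -423*(-1/331) - 202*(-1/88) = 423/331 + 101/44 = 52043/14564)
1/(j(X) + (-269212 - 438551)) = 1/(52043/14564 + (-269212 - 438551)) = 1/(52043/14564 - 707763) = 1/(-10307808289/14564) = -14564/10307808289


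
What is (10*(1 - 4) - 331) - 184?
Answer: -545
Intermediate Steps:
(10*(1 - 4) - 331) - 184 = (10*(-3) - 331) - 184 = (-30 - 331) - 184 = -361 - 184 = -545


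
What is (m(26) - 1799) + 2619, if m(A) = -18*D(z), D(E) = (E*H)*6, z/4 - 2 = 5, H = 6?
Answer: -17324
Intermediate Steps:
z = 28 (z = 8 + 4*5 = 8 + 20 = 28)
D(E) = 36*E (D(E) = (E*6)*6 = (6*E)*6 = 36*E)
m(A) = -18144 (m(A) = -648*28 = -18*1008 = -18144)
(m(26) - 1799) + 2619 = (-18144 - 1799) + 2619 = -19943 + 2619 = -17324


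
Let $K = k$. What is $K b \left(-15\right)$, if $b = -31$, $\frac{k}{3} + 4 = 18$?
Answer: $19530$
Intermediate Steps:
$k = 42$ ($k = -12 + 3 \cdot 18 = -12 + 54 = 42$)
$K = 42$
$K b \left(-15\right) = 42 \left(-31\right) \left(-15\right) = \left(-1302\right) \left(-15\right) = 19530$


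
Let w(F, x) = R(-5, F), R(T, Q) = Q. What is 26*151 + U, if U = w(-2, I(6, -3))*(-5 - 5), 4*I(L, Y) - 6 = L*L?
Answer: 3946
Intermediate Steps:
I(L, Y) = 3/2 + L²/4 (I(L, Y) = 3/2 + (L*L)/4 = 3/2 + L²/4)
w(F, x) = F
U = 20 (U = -2*(-5 - 5) = -2*(-10) = 20)
26*151 + U = 26*151 + 20 = 3926 + 20 = 3946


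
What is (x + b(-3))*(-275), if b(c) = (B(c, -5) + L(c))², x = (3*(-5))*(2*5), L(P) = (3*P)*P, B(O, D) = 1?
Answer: -174350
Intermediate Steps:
L(P) = 3*P²
x = -150 (x = -15*10 = -150)
b(c) = (1 + 3*c²)²
(x + b(-3))*(-275) = (-150 + (1 + 3*(-3)²)²)*(-275) = (-150 + (1 + 3*9)²)*(-275) = (-150 + (1 + 27)²)*(-275) = (-150 + 28²)*(-275) = (-150 + 784)*(-275) = 634*(-275) = -174350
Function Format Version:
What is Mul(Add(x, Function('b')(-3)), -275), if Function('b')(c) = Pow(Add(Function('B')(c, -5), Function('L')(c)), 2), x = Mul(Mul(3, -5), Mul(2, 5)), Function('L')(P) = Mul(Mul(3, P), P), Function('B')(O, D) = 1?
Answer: -174350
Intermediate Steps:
Function('L')(P) = Mul(3, Pow(P, 2))
x = -150 (x = Mul(-15, 10) = -150)
Function('b')(c) = Pow(Add(1, Mul(3, Pow(c, 2))), 2)
Mul(Add(x, Function('b')(-3)), -275) = Mul(Add(-150, Pow(Add(1, Mul(3, Pow(-3, 2))), 2)), -275) = Mul(Add(-150, Pow(Add(1, Mul(3, 9)), 2)), -275) = Mul(Add(-150, Pow(Add(1, 27), 2)), -275) = Mul(Add(-150, Pow(28, 2)), -275) = Mul(Add(-150, 784), -275) = Mul(634, -275) = -174350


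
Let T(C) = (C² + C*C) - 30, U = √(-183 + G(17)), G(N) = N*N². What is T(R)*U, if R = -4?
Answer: 2*√4730 ≈ 137.55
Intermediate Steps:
G(N) = N³
U = √4730 (U = √(-183 + 17³) = √(-183 + 4913) = √4730 ≈ 68.775)
T(C) = -30 + 2*C² (T(C) = (C² + C²) - 30 = 2*C² - 30 = -30 + 2*C²)
T(R)*U = (-30 + 2*(-4)²)*√4730 = (-30 + 2*16)*√4730 = (-30 + 32)*√4730 = 2*√4730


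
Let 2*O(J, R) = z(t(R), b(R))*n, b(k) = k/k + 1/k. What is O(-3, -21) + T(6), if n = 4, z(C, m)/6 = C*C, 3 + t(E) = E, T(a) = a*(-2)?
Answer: 6900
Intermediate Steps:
T(a) = -2*a
b(k) = 1 + 1/k
t(E) = -3 + E
z(C, m) = 6*C² (z(C, m) = 6*(C*C) = 6*C²)
O(J, R) = 12*(-3 + R)² (O(J, R) = ((6*(-3 + R)²)*4)/2 = (24*(-3 + R)²)/2 = 12*(-3 + R)²)
O(-3, -21) + T(6) = 12*(-3 - 21)² - 2*6 = 12*(-24)² - 12 = 12*576 - 12 = 6912 - 12 = 6900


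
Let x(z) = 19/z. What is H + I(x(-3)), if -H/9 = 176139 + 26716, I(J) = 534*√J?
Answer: -1825695 + 178*I*√57 ≈ -1.8257e+6 + 1343.9*I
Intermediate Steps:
H = -1825695 (H = -9*(176139 + 26716) = -9*202855 = -1825695)
H + I(x(-3)) = -1825695 + 534*√(19/(-3)) = -1825695 + 534*√(19*(-⅓)) = -1825695 + 534*√(-19/3) = -1825695 + 534*(I*√57/3) = -1825695 + 178*I*√57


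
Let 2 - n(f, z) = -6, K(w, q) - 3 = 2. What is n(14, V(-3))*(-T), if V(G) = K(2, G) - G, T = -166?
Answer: 1328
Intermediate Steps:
K(w, q) = 5 (K(w, q) = 3 + 2 = 5)
V(G) = 5 - G
n(f, z) = 8 (n(f, z) = 2 - 1*(-6) = 2 + 6 = 8)
n(14, V(-3))*(-T) = 8*(-1*(-166)) = 8*166 = 1328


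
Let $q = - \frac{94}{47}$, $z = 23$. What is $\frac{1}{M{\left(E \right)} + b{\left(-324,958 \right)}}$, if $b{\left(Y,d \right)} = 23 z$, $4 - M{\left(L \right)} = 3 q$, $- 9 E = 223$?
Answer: $\frac{1}{539} \approx 0.0018553$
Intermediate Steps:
$E = - \frac{223}{9}$ ($E = \left(- \frac{1}{9}\right) 223 = - \frac{223}{9} \approx -24.778$)
$q = -2$ ($q = \left(-94\right) \frac{1}{47} = -2$)
$M{\left(L \right)} = 10$ ($M{\left(L \right)} = 4 - 3 \left(-2\right) = 4 - -6 = 4 + 6 = 10$)
$b{\left(Y,d \right)} = 529$ ($b{\left(Y,d \right)} = 23 \cdot 23 = 529$)
$\frac{1}{M{\left(E \right)} + b{\left(-324,958 \right)}} = \frac{1}{10 + 529} = \frac{1}{539}$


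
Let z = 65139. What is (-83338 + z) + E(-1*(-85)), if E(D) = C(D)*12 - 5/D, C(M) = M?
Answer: -292044/17 ≈ -17179.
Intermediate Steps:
E(D) = -5/D + 12*D (E(D) = D*12 - 5/D = 12*D - 5/D = -5/D + 12*D)
(-83338 + z) + E(-1*(-85)) = (-83338 + 65139) + (-5/((-1*(-85))) + 12*(-1*(-85))) = -18199 + (-5/85 + 12*85) = -18199 + (-5*1/85 + 1020) = -18199 + (-1/17 + 1020) = -18199 + 17339/17 = -292044/17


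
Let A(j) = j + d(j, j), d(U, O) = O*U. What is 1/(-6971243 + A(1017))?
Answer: -1/5935937 ≈ -1.6847e-7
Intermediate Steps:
A(j) = j + j² (A(j) = j + j*j = j + j²)
1/(-6971243 + A(1017)) = 1/(-6971243 + 1017*(1 + 1017)) = 1/(-6971243 + 1017*1018) = 1/(-6971243 + 1035306) = 1/(-5935937) = -1/5935937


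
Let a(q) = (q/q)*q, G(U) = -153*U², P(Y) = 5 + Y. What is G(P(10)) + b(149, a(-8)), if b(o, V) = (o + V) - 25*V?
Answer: -34084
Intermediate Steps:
a(q) = q (a(q) = 1*q = q)
b(o, V) = o - 24*V (b(o, V) = (V + o) - 25*V = o - 24*V)
G(P(10)) + b(149, a(-8)) = -153*(5 + 10)² + (149 - 24*(-8)) = -153*15² + (149 + 192) = -153*225 + 341 = -34425 + 341 = -34084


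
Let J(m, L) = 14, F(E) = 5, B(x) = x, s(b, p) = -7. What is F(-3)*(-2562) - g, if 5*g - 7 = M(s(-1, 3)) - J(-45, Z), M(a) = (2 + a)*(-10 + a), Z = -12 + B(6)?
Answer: -64128/5 ≈ -12826.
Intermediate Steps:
Z = -6 (Z = -12 + 6 = -6)
M(a) = (-10 + a)*(2 + a)
g = 78/5 (g = 7/5 + ((-20 + (-7)² - 8*(-7)) - 1*14)/5 = 7/5 + ((-20 + 49 + 56) - 14)/5 = 7/5 + (85 - 14)/5 = 7/5 + (⅕)*71 = 7/5 + 71/5 = 78/5 ≈ 15.600)
F(-3)*(-2562) - g = 5*(-2562) - 1*78/5 = -12810 - 78/5 = -64128/5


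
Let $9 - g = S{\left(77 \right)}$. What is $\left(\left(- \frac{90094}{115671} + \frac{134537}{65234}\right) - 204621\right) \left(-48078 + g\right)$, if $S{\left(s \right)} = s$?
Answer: $\frac{2859123015934370423}{290218539} \approx 9.8516 \cdot 10^{9}$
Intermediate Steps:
$g = -68$ ($g = 9 - 77 = -68$)
$\left(\left(- \frac{90094}{115671} + \frac{134537}{65234}\right) - 204621\right) \left(-48078 + g\right) = \left(\left(- \frac{90094}{115671} + \frac{134537}{65234}\right) - 204621\right) \left(-48078 - 68\right) = \left(\left(\left(-90094\right) \frac{1}{115671} + 134537 \cdot \frac{1}{65234}\right) - 204621\right) \left(-48146\right) = \left(\left(- \frac{90094}{115671} + \frac{10349}{5018}\right) - 204621\right) \left(-48146\right) = \left(\frac{744987487}{580437078} - 204621\right) \left(-48146\right) = \left(- \frac{118768870349951}{580437078}\right) \left(-48146\right) = \frac{2859123015934370423}{290218539}$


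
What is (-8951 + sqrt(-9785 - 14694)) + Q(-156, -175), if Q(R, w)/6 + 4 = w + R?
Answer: -10961 + I*sqrt(24479) ≈ -10961.0 + 156.46*I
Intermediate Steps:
Q(R, w) = -24 + 6*R + 6*w (Q(R, w) = -24 + 6*(w + R) = -24 + 6*(R + w) = -24 + (6*R + 6*w) = -24 + 6*R + 6*w)
(-8951 + sqrt(-9785 - 14694)) + Q(-156, -175) = (-8951 + sqrt(-9785 - 14694)) + (-24 + 6*(-156) + 6*(-175)) = (-8951 + sqrt(-24479)) + (-24 - 936 - 1050) = (-8951 + I*sqrt(24479)) - 2010 = -10961 + I*sqrt(24479)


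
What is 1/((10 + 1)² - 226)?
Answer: -1/105 ≈ -0.0095238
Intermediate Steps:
1/((10 + 1)² - 226) = 1/(11² - 226) = 1/(121 - 226) = 1/(-105) = -1/105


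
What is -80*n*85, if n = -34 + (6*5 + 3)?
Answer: 6800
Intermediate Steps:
n = -1 (n = -34 + (30 + 3) = -34 + 33 = -1)
-80*n*85 = -80*(-1)*85 = 80*85 = 6800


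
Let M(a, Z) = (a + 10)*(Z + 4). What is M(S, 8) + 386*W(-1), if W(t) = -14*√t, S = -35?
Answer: -300 - 5404*I ≈ -300.0 - 5404.0*I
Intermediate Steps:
M(a, Z) = (4 + Z)*(10 + a) (M(a, Z) = (10 + a)*(4 + Z) = (4 + Z)*(10 + a))
M(S, 8) + 386*W(-1) = (40 + 4*(-35) + 10*8 + 8*(-35)) + 386*(-14*I) = (40 - 140 + 80 - 280) + 386*(-14*I) = -300 - 5404*I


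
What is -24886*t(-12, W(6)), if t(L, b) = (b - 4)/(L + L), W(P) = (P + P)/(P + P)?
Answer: -12443/4 ≈ -3110.8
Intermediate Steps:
W(P) = 1 (W(P) = (2*P)/((2*P)) = (2*P)*(1/(2*P)) = 1)
t(L, b) = (-4 + b)/(2*L) (t(L, b) = (-4 + b)/((2*L)) = (-4 + b)*(1/(2*L)) = (-4 + b)/(2*L))
-24886*t(-12, W(6)) = -12443*(-4 + 1)/(-12) = -12443*(-1)*(-3)/12 = -24886*1/8 = -12443/4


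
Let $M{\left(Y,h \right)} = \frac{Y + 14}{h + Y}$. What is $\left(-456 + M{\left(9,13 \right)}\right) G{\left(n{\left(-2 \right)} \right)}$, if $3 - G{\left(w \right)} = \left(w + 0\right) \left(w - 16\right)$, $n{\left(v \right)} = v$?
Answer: $\frac{30027}{2} \approx 15014.0$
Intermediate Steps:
$M{\left(Y,h \right)} = \frac{14 + Y}{Y + h}$
$G{\left(w \right)} = 3 - w \left(-16 + w\right)$ ($G{\left(w \right)} = 3 - \left(w + 0\right) \left(w - 16\right) = 3 - w \left(-16 + w\right)$)
$\left(-456 + M{\left(9,13 \right)}\right) G{\left(n{\left(-2 \right)} \right)} = \left(-456 + \frac{14 + 9}{9 + 13}\right) \left(3 - \left(-2\right)^{2} + 16 \left(-2\right)\right) = \left(-456 + \frac{1}{22} \cdot 23\right) \left(3 - 4 - 32\right) = \left(-456 + \frac{23}{22}\right) \left(-33\right) = \left(- \frac{10009}{22}\right) \left(-33\right) = \frac{30027}{2}$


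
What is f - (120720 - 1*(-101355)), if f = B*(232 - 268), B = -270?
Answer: -212355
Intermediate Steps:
f = 9720 (f = -270*(232 - 268) = -270*(-36) = 9720)
f - (120720 - 1*(-101355)) = 9720 - (120720 - 1*(-101355)) = 9720 - (120720 + 101355) = 9720 - 1*222075 = 9720 - 222075 = -212355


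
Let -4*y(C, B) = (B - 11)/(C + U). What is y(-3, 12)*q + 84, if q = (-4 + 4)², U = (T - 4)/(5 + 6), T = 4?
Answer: 84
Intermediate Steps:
U = 0 (U = (4 - 4)/(5 + 6) = 0/11 = 0*(1/11) = 0)
y(C, B) = -(-11 + B)/(4*C) (y(C, B) = -(B - 11)/(4*(C + 0)) = -(-11 + B)/(4*C))
q = 0 (q = 0² = 0)
y(-3, 12)*q + 84 = ((¼)*(11 - 1*12)/(-3))*0 + 84 = ((¼)*(-⅓)*(11 - 12))*0 + 84 = ((¼)*(-⅓)*(-1))*0 + 84 = (1/12)*0 + 84 = 0 + 84 = 84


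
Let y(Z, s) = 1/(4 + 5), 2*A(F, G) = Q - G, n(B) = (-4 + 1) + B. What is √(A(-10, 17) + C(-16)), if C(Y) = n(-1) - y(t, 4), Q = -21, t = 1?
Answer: 4*I*√13/3 ≈ 4.8074*I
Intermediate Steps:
n(B) = -3 + B
A(F, G) = -21/2 - G/2 (A(F, G) = (-21 - G)/2 = -21/2 - G/2)
y(Z, s) = ⅑ (y(Z, s) = 1/9 = ⅑)
C(Y) = -37/9 (C(Y) = (-3 - 1) - 1*⅑ = -4 - ⅑ = -37/9)
√(A(-10, 17) + C(-16)) = √((-21/2 - ½*17) - 37/9) = √((-21/2 - 17/2) - 37/9) = √(-19 - 37/9) = √(-208/9) = 4*I*√13/3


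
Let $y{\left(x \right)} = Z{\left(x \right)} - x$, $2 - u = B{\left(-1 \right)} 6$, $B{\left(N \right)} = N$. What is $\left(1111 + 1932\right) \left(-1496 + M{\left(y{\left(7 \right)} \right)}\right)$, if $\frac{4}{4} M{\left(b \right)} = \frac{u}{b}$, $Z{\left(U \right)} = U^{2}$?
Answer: $- \frac{95586716}{21} \approx -4.5517 \cdot 10^{6}$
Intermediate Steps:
$u = 8$ ($u = 2 - \left(-1\right) 6 = 2 - -6 = 2 + 6 = 8$)
$y{\left(x \right)} = x^{2} - x$
$M{\left(b \right)} = \frac{8}{b}$
$\left(1111 + 1932\right) \left(-1496 + M{\left(y{\left(7 \right)} \right)}\right) = \left(1111 + 1932\right) \left(-1496 + \frac{8}{7 \left(-1 + 7\right)}\right) = 3043 \left(-1496 + \frac{8}{7 \cdot 6}\right) = 3043 \left(-1496 + \frac{8}{42}\right) = 3043 \left(-1496 + 8 \cdot \frac{1}{42}\right) = 3043 \left(-1496 + \frac{4}{21}\right) = 3043 \left(- \frac{31412}{21}\right) = - \frac{95586716}{21}$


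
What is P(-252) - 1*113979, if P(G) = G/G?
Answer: -113978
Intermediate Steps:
P(G) = 1
P(-252) - 1*113979 = 1 - 1*113979 = 1 - 113979 = -113978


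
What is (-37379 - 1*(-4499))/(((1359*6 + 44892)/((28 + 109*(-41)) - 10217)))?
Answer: 3825040/421 ≈ 9085.6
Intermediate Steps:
(-37379 - 1*(-4499))/(((1359*6 + 44892)/((28 + 109*(-41)) - 10217))) = (-37379 + 4499)/(((8154 + 44892)/((28 - 4469) - 10217))) = -32880/(53046/(-4441 - 10217)) = -32880/(53046/(-14658)) = -32880/(53046*(-1/14658)) = -32880/(-1263/349) = -32880*(-349/1263) = 3825040/421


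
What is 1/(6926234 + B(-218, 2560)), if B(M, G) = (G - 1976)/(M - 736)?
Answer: 477/3303813326 ≈ 1.4438e-7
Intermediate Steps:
B(M, G) = (-1976 + G)/(-736 + M)
1/(6926234 + B(-218, 2560)) = 1/(6926234 + (-1976 + 2560)/(-736 - 218)) = 1/(6926234 + 584/(-954)) = 1/(6926234 - 1/954*584) = 1/(6926234 - 292/477) = 1/(3303813326/477) = 477/3303813326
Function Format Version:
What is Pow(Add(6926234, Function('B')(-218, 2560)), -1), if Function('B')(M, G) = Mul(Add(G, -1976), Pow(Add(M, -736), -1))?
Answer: Rational(477, 3303813326) ≈ 1.4438e-7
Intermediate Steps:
Function('B')(M, G) = Mul(Pow(Add(-736, M), -1), Add(-1976, G)) (Function('B')(M, G) = Mul(Add(-1976, G), Pow(Add(-736, M), -1)) = Mul(Pow(Add(-736, M), -1), Add(-1976, G)))
Pow(Add(6926234, Function('B')(-218, 2560)), -1) = Pow(Add(6926234, Mul(Pow(Add(-736, -218), -1), Add(-1976, 2560))), -1) = Pow(Add(6926234, Mul(Pow(-954, -1), 584)), -1) = Pow(Add(6926234, Mul(Rational(-1, 954), 584)), -1) = Pow(Add(6926234, Rational(-292, 477)), -1) = Pow(Rational(3303813326, 477), -1) = Rational(477, 3303813326)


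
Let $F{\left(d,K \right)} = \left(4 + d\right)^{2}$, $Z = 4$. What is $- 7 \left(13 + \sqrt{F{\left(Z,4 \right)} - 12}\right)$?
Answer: $-91 - 14 \sqrt{13} \approx -141.48$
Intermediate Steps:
$- 7 \left(13 + \sqrt{F{\left(Z,4 \right)} - 12}\right) = - 7 \left(13 + \sqrt{\left(4 + 4\right)^{2} - 12}\right) = - 7 \left(13 + \sqrt{8^{2} - 12}\right) = - 7 \left(13 + \sqrt{64 - 12}\right) = - 7 \left(13 + \sqrt{52}\right) = - 7 \left(13 + 2 \sqrt{13}\right) = -91 - 14 \sqrt{13}$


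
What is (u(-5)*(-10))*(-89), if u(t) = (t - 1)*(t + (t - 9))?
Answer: 101460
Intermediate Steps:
u(t) = (-1 + t)*(-9 + 2*t) (u(t) = (-1 + t)*(t + (-9 + t)) = (-1 + t)*(-9 + 2*t))
(u(-5)*(-10))*(-89) = ((9 - 11*(-5) + 2*(-5)²)*(-10))*(-89) = ((9 + 55 + 2*25)*(-10))*(-89) = ((9 + 55 + 50)*(-10))*(-89) = (114*(-10))*(-89) = -1140*(-89) = 101460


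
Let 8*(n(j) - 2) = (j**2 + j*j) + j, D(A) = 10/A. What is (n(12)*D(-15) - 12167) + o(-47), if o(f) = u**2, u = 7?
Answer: -36433/3 ≈ -12144.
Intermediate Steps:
n(j) = 2 + j**2/4 + j/8 (n(j) = 2 + ((j**2 + j*j) + j)/8 = 2 + ((j**2 + j**2) + j)/8 = 2 + (2*j**2 + j)/8 = 2 + (j + 2*j**2)/8 = 2 + (j**2/4 + j/8) = 2 + j**2/4 + j/8)
o(f) = 49 (o(f) = 7**2 = 49)
(n(12)*D(-15) - 12167) + o(-47) = ((2 + (1/4)*12**2 + (1/8)*12)*(10/(-15)) - 12167) + 49 = ((2 + (1/4)*144 + 3/2)*(10*(-1/15)) - 12167) + 49 = ((2 + 36 + 3/2)*(-2/3) - 12167) + 49 = ((79/2)*(-2/3) - 12167) + 49 = (-79/3 - 12167) + 49 = -36580/3 + 49 = -36433/3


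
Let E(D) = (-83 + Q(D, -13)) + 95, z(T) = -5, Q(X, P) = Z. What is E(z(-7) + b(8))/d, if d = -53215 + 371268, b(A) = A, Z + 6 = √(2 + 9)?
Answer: 6/318053 + √11/318053 ≈ 2.9293e-5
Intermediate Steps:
Z = -6 + √11 (Z = -6 + √(2 + 9) = -6 + √11 ≈ -2.6834)
Q(X, P) = -6 + √11
E(D) = 6 + √11 (E(D) = (-83 + (-6 + √11)) + 95 = (-89 + √11) + 95 = 6 + √11)
d = 318053
E(z(-7) + b(8))/d = (6 + √11)/318053 = (6 + √11)*(1/318053) = 6/318053 + √11/318053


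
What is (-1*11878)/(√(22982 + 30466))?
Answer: -5939*√13362/13362 ≈ -51.378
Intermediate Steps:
(-1*11878)/(√(22982 + 30466)) = -11878*√13362/26724 = -5939*√13362/13362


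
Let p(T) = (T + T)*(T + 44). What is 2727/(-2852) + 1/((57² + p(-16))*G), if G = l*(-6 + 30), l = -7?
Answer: -269499215/281851752 ≈ -0.95617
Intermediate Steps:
p(T) = 2*T*(44 + T) (p(T) = (2*T)*(44 + T) = 2*T*(44 + T))
G = -168 (G = -7*(-6 + 30) = -7*24 = -168)
2727/(-2852) + 1/((57² + p(-16))*G) = 2727/(-2852) + 1/((57² + 2*(-16)*(44 - 16))*(-168)) = 2727*(-1/2852) - 1/168/(3249 + 2*(-16)*28) = -2727/2852 - 1/168/(3249 - 896) = -2727/2852 - 1/168/2353 = -2727/2852 + (1/2353)*(-1/168) = -2727/2852 - 1/395304 = -269499215/281851752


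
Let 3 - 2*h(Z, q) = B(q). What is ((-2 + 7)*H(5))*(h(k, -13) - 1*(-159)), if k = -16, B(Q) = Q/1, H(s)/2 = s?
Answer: 8350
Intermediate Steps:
H(s) = 2*s
B(Q) = Q (B(Q) = Q*1 = Q)
h(Z, q) = 3/2 - q/2
((-2 + 7)*H(5))*(h(k, -13) - 1*(-159)) = ((-2 + 7)*(2*5))*((3/2 - ½*(-13)) - 1*(-159)) = (5*10)*((3/2 + 13/2) + 159) = 50*(8 + 159) = 50*167 = 8350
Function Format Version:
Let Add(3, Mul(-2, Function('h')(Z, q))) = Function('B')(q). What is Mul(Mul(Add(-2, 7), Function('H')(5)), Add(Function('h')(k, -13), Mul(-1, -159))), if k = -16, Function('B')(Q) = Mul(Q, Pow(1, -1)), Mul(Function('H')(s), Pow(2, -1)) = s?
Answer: 8350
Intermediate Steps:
Function('H')(s) = Mul(2, s)
Function('B')(Q) = Q (Function('B')(Q) = Mul(Q, 1) = Q)
Function('h')(Z, q) = Add(Rational(3, 2), Mul(Rational(-1, 2), q))
Mul(Mul(Add(-2, 7), Function('H')(5)), Add(Function('h')(k, -13), Mul(-1, -159))) = Mul(Mul(Add(-2, 7), Mul(2, 5)), Add(Add(Rational(3, 2), Mul(Rational(-1, 2), -13)), Mul(-1, -159))) = Mul(Mul(5, 10), Add(Add(Rational(3, 2), Rational(13, 2)), 159)) = Mul(50, Add(8, 159)) = Mul(50, 167) = 8350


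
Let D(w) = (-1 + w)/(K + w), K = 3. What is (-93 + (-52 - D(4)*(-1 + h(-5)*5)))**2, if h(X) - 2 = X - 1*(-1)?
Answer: 964324/49 ≈ 19680.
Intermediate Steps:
h(X) = 3 + X (h(X) = 2 + (X - 1*(-1)) = 2 + (X + 1) = 2 + (1 + X) = 3 + X)
D(w) = (-1 + w)/(3 + w)
(-93 + (-52 - D(4)*(-1 + h(-5)*5)))**2 = (-93 + (-52 - (-1 + 4)/(3 + 4)*(-1 + (3 - 5)*5)))**2 = (-93 + (-52 - 3/7*(-1 - 2*5)))**2 = (-93 + (-52 - (1/7)*3*(-1 - 10)))**2 = (-93 + (-52 - 3*(-11)/7))**2 = (-93 + (-52 - 1*(-33/7)))**2 = (-93 + (-52 + 33/7))**2 = (-93 - 331/7)**2 = (-982/7)**2 = 964324/49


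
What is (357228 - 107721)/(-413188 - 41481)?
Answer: -249507/454669 ≈ -0.54877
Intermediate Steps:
(357228 - 107721)/(-413188 - 41481) = 249507/(-454669) = 249507*(-1/454669) = -249507/454669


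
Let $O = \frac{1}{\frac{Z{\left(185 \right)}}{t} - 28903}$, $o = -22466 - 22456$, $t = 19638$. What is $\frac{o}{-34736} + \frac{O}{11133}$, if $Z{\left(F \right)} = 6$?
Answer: $\frac{303274305446765}{234507285947064} \approx 1.2932$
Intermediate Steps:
$o = -44922$
$O = - \frac{3273}{94599518}$ ($O = \frac{1}{\frac{6}{19638} - 28903} = \frac{1}{6 \cdot \frac{1}{19638} - 28903} = \frac{1}{\frac{1}{3273} - 28903} = \frac{1}{- \frac{94599518}{3273}} = - \frac{3273}{94599518} \approx -3.4598 \cdot 10^{-5}$)
$\frac{o}{-34736} + \frac{O}{11133} = - \frac{44922}{-34736} - \frac{3273}{94599518 \cdot 11133} = \left(-44922\right) \left(- \frac{1}{34736}\right) - \frac{1091}{351058811298} = \frac{22461}{17368} - \frac{1091}{351058811298} = \frac{303274305446765}{234507285947064}$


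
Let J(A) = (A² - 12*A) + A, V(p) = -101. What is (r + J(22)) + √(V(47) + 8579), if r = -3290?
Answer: -3048 + 3*√942 ≈ -2955.9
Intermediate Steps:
J(A) = A² - 11*A
(r + J(22)) + √(V(47) + 8579) = (-3290 + 22*(-11 + 22)) + √(-101 + 8579) = (-3290 + 22*11) + √8478 = (-3290 + 242) + 3*√942 = -3048 + 3*√942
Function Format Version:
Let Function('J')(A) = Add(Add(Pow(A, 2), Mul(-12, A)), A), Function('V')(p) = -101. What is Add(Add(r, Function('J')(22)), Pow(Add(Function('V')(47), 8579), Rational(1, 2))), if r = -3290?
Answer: Add(-3048, Mul(3, Pow(942, Rational(1, 2)))) ≈ -2955.9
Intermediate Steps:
Function('J')(A) = Add(Pow(A, 2), Mul(-11, A))
Add(Add(r, Function('J')(22)), Pow(Add(Function('V')(47), 8579), Rational(1, 2))) = Add(Add(-3290, Mul(22, Add(-11, 22))), Pow(Add(-101, 8579), Rational(1, 2))) = Add(Add(-3290, Mul(22, 11)), Pow(8478, Rational(1, 2))) = Add(Add(-3290, 242), Mul(3, Pow(942, Rational(1, 2)))) = Add(-3048, Mul(3, Pow(942, Rational(1, 2))))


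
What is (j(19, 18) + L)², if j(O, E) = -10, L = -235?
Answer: 60025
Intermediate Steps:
(j(19, 18) + L)² = (-10 - 235)² = (-245)² = 60025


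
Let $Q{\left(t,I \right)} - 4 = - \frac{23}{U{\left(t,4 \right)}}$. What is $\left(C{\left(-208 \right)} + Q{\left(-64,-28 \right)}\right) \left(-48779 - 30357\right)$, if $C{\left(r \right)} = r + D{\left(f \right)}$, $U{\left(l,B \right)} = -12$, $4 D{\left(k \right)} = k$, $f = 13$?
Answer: $\frac{47204624}{3} \approx 1.5735 \cdot 10^{7}$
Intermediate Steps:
$D{\left(k \right)} = \frac{k}{4}$
$Q{\left(t,I \right)} = \frac{71}{12}$ ($Q{\left(t,I \right)} = 4 - \frac{23}{-12} = 4 - - \frac{23}{12} = 4 + \frac{23}{12} = \frac{71}{12}$)
$C{\left(r \right)} = \frac{13}{4} + r$ ($C{\left(r \right)} = r + \frac{1}{4} \cdot 13 = r + \frac{13}{4} = \frac{13}{4} + r$)
$\left(C{\left(-208 \right)} + Q{\left(-64,-28 \right)}\right) \left(-48779 - 30357\right) = \left(\left(\frac{13}{4} - 208\right) + \frac{71}{12}\right) \left(-48779 - 30357\right) = \left(- \frac{819}{4} + \frac{71}{12}\right) \left(-79136\right) = \left(- \frac{1193}{6}\right) \left(-79136\right) = \frac{47204624}{3}$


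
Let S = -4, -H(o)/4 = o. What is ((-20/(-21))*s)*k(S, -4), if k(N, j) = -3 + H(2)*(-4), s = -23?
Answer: -13340/21 ≈ -635.24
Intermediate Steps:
H(o) = -4*o
k(N, j) = 29 (k(N, j) = -3 - 4*2*(-4) = -3 - 8*(-4) = -3 + 32 = 29)
((-20/(-21))*s)*k(S, -4) = (-20/(-21)*(-23))*29 = (-20*(-1/21)*(-23))*29 = ((20/21)*(-23))*29 = -460/21*29 = -13340/21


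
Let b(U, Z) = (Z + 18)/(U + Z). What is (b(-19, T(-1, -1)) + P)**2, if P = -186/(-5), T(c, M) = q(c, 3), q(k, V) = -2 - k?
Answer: 528529/400 ≈ 1321.3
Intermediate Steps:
T(c, M) = -2 - c
b(U, Z) = (18 + Z)/(U + Z)
P = 186/5 (P = -186*(-1)/5 = -6*(-31/5) = 186/5 ≈ 37.200)
(b(-19, T(-1, -1)) + P)**2 = ((18 + (-2 - 1*(-1)))/(-19 + (-2 - 1*(-1))) + 186/5)**2 = ((18 + (-2 + 1))/(-19 + (-2 + 1)) + 186/5)**2 = ((18 - 1)/(-19 - 1) + 186/5)**2 = (17/(-20) + 186/5)**2 = (-1/20*17 + 186/5)**2 = (-17/20 + 186/5)**2 = (727/20)**2 = 528529/400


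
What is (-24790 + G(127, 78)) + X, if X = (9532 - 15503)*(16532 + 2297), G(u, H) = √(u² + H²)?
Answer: -112452749 + √22213 ≈ -1.1245e+8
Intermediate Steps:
G(u, H) = √(H² + u²)
X = -112427959 (X = -5971*18829 = -112427959)
(-24790 + G(127, 78)) + X = (-24790 + √(78² + 127²)) - 112427959 = (-24790 + √(6084 + 16129)) - 112427959 = (-24790 + √22213) - 112427959 = -112452749 + √22213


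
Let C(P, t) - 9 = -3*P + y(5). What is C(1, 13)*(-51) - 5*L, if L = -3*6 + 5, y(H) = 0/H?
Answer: -241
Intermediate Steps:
y(H) = 0
C(P, t) = 9 - 3*P (C(P, t) = 9 + (-3*P + 0) = 9 - 3*P)
L = -13 (L = -18 + 5 = -13)
C(1, 13)*(-51) - 5*L = (9 - 3*1)*(-51) - 5*(-13) = (9 - 3)*(-51) + 65 = 6*(-51) + 65 = -306 + 65 = -241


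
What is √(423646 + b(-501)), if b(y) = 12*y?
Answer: √417634 ≈ 646.25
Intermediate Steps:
√(423646 + b(-501)) = √(423646 + 12*(-501)) = √(423646 - 6012) = √417634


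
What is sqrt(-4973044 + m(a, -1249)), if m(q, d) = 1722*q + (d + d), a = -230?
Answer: I*sqrt(5371602) ≈ 2317.7*I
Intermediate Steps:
m(q, d) = 2*d + 1722*q (m(q, d) = 1722*q + 2*d = 2*d + 1722*q)
sqrt(-4973044 + m(a, -1249)) = sqrt(-4973044 + (2*(-1249) + 1722*(-230))) = sqrt(-4973044 + (-2498 - 396060)) = sqrt(-4973044 - 398558) = sqrt(-5371602) = I*sqrt(5371602)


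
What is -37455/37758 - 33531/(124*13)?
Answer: -7131403/327236 ≈ -21.793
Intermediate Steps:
-37455/37758 - 33531/(124*13) = -37455*1/37758 - 33531/1612 = -12485/12586 - 33531*1/1612 = -12485/12586 - 33531/1612 = -7131403/327236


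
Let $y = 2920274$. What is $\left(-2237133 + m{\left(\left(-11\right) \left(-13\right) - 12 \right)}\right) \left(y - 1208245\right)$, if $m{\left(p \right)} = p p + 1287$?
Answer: $-3798453061865$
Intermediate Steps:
$m{\left(p \right)} = 1287 + p^{2}$ ($m{\left(p \right)} = p^{2} + 1287 = 1287 + p^{2}$)
$\left(-2237133 + m{\left(\left(-11\right) \left(-13\right) - 12 \right)}\right) \left(y - 1208245\right) = \left(-2237133 + \left(1287 + \left(\left(-11\right) \left(-13\right) - 12\right)^{2}\right)\right) \left(2920274 - 1208245\right) = \left(-2237133 + \left(1287 + \left(143 - 12\right)^{2}\right)\right) 1712029 = \left(-2237133 + \left(1287 + 131^{2}\right)\right) 1712029 = \left(-2237133 + \left(1287 + 17161\right)\right) 1712029 = \left(-2237133 + 18448\right) 1712029 = \left(-2218685\right) 1712029 = -3798453061865$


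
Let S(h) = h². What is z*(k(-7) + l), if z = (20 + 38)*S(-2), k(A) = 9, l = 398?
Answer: 94424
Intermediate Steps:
z = 232 (z = (20 + 38)*(-2)² = 58*4 = 232)
z*(k(-7) + l) = 232*(9 + 398) = 232*407 = 94424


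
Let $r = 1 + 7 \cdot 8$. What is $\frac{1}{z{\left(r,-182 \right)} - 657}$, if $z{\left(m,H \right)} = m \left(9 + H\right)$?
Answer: $- \frac{1}{10518} \approx -9.5075 \cdot 10^{-5}$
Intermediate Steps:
$r = 57$ ($r = 1 + 56 = 57$)
$\frac{1}{z{\left(r,-182 \right)} - 657} = \frac{1}{57 \left(9 - 182\right) - 657} = \frac{1}{57 \left(-173\right) - 657} = \frac{1}{-9861 - 657} = \frac{1}{-10518} = - \frac{1}{10518}$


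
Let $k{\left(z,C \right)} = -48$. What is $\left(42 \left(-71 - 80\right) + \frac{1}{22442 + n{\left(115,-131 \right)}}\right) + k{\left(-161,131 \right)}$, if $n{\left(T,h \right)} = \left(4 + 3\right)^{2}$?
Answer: $- \frac{143717489}{22491} \approx -6390.0$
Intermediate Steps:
$n{\left(T,h \right)} = 49$ ($n{\left(T,h \right)} = 7^{2} = 49$)
$\left(42 \left(-71 - 80\right) + \frac{1}{22442 + n{\left(115,-131 \right)}}\right) + k{\left(-161,131 \right)} = \left(42 \left(-71 - 80\right) + \frac{1}{22442 + 49}\right) - 48 = \left(42 \left(-151\right) + \frac{1}{22491}\right) - 48 = \left(-6342 + \frac{1}{22491}\right) - 48 = - \frac{142637921}{22491} - 48 = - \frac{143717489}{22491}$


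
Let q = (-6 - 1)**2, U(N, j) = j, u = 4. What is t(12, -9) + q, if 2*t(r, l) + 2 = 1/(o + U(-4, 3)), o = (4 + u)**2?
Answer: 6433/134 ≈ 48.007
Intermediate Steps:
o = 64 (o = (4 + 4)**2 = 8**2 = 64)
t(r, l) = -133/134 (t(r, l) = -1 + 1/(2*(64 + 3)) = -1 + (1/2)/67 = -1 + (1/2)*(1/67) = -1 + 1/134 = -133/134)
q = 49 (q = (-7)**2 = 49)
t(12, -9) + q = -133/134 + 49 = 6433/134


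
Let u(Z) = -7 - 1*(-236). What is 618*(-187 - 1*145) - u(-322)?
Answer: -205405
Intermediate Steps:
u(Z) = 229 (u(Z) = -7 + 236 = 229)
618*(-187 - 1*145) - u(-322) = 618*(-187 - 1*145) - 1*229 = 618*(-187 - 145) - 229 = 618*(-332) - 229 = -205176 - 229 = -205405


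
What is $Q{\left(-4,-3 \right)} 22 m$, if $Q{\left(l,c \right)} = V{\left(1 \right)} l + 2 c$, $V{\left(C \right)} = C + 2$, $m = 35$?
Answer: $-13860$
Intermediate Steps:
$V{\left(C \right)} = 2 + C$
$Q{\left(l,c \right)} = 2 c + 3 l$ ($Q{\left(l,c \right)} = \left(2 + 1\right) l + 2 c = 3 l + 2 c = 2 c + 3 l$)
$Q{\left(-4,-3 \right)} 22 m = \left(2 \left(-3\right) + 3 \left(-4\right)\right) 22 \cdot 35 = \left(-6 - 12\right) 22 \cdot 35 = \left(-18\right) 22 \cdot 35 = \left(-396\right) 35 = -13860$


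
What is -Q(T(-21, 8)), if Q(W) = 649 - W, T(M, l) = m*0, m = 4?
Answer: -649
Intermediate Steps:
T(M, l) = 0 (T(M, l) = 4*0 = 0)
-Q(T(-21, 8)) = -(649 - 1*0) = -(649 + 0) = -1*649 = -649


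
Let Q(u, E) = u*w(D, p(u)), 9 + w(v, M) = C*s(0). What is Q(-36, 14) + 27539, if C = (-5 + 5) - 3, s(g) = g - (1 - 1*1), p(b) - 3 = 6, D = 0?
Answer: 27863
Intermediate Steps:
p(b) = 9 (p(b) = 3 + 6 = 9)
s(g) = g (s(g) = g - (1 - 1) = g - 1*0 = g + 0 = g)
C = -3 (C = 0 - 3 = -3)
w(v, M) = -9 (w(v, M) = -9 - 3*0 = -9 + 0 = -9)
Q(u, E) = -9*u (Q(u, E) = u*(-9) = -9*u)
Q(-36, 14) + 27539 = -9*(-36) + 27539 = 324 + 27539 = 27863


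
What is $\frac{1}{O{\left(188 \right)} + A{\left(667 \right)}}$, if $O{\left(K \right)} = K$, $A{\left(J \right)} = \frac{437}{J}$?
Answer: $\frac{29}{5471} \approx 0.0053007$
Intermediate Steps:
$\frac{1}{O{\left(188 \right)} + A{\left(667 \right)}} = \frac{1}{188 + \frac{437}{667}} = \frac{1}{188 + 437 \cdot \frac{1}{667}} = \frac{1}{188 + \frac{19}{29}} = \frac{1}{\frac{5471}{29}} = \frac{29}{5471}$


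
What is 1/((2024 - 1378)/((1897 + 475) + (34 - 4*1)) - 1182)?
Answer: -1201/1419259 ≈ -0.00084622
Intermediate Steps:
1/((2024 - 1378)/((1897 + 475) + (34 - 4*1)) - 1182) = 1/(646/(2372 + (34 - 4)) - 1182) = 1/(646/(2372 + 30) - 1182) = 1/(646/2402 - 1182) = 1/(646*(1/2402) - 1182) = 1/(323/1201 - 1182) = 1/(-1419259/1201) = -1201/1419259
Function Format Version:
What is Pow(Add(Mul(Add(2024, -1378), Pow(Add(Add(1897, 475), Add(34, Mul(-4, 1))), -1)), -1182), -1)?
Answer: Rational(-1201, 1419259) ≈ -0.00084622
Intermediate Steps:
Pow(Add(Mul(Add(2024, -1378), Pow(Add(Add(1897, 475), Add(34, Mul(-4, 1))), -1)), -1182), -1) = Pow(Add(Mul(646, Pow(Add(2372, Add(34, -4)), -1)), -1182), -1) = Pow(Add(Mul(646, Pow(Add(2372, 30), -1)), -1182), -1) = Pow(Add(Mul(646, Pow(2402, -1)), -1182), -1) = Pow(Add(Mul(646, Rational(1, 2402)), -1182), -1) = Pow(Add(Rational(323, 1201), -1182), -1) = Pow(Rational(-1419259, 1201), -1) = Rational(-1201, 1419259)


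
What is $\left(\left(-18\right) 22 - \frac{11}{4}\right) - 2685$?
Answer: $- \frac{12335}{4} \approx -3083.8$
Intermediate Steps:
$\left(\left(-18\right) 22 - \frac{11}{4}\right) - 2685 = \left(-396 - \frac{11}{4}\right) - 2685 = - \frac{1595}{4} - 2685 = - \frac{12335}{4}$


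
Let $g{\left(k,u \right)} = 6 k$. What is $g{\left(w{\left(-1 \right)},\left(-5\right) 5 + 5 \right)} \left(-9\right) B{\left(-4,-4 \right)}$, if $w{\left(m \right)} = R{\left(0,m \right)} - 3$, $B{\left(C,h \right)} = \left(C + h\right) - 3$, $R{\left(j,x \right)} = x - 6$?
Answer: $-5940$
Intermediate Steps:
$R{\left(j,x \right)} = -6 + x$ ($R{\left(j,x \right)} = x - 6 = -6 + x$)
$B{\left(C,h \right)} = -3 + C + h$
$w{\left(m \right)} = -9 + m$ ($w{\left(m \right)} = \left(-6 + m\right) - 3 = -9 + m$)
$g{\left(w{\left(-1 \right)},\left(-5\right) 5 + 5 \right)} \left(-9\right) B{\left(-4,-4 \right)} = 6 \left(-9 - 1\right) \left(-9\right) \left(-3 - 4 - 4\right) = 6 \left(-10\right) \left(-9\right) \left(-11\right) = \left(-60\right) \left(-9\right) \left(-11\right) = 540 \left(-11\right) = -5940$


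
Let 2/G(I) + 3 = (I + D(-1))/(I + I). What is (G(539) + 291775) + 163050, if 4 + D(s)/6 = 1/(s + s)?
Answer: 619015747/1361 ≈ 4.5482e+5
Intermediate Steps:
D(s) = -24 + 3/s (D(s) = -24 + 6/(s + s) = -24 + 6/((2*s)) = -24 + 6*(1/(2*s)) = -24 + 3/s)
G(I) = 2/(-3 + (-27 + I)/(2*I)) (G(I) = 2/(-3 + (I + (-24 + 3/(-1)))/(I + I)) = 2/(-3 + (I + (-24 + 3*(-1)))/((2*I))) = 2/(-3 + (I + (-24 - 3))*(1/(2*I))) = 2/(-3 + (I - 27)*(1/(2*I))) = 2/(-3 + (-27 + I)*(1/(2*I))) = 2/(-3 + (-27 + I)/(2*I)))
(G(539) + 291775) + 163050 = (-4*539/(27 + 5*539) + 291775) + 163050 = (-4*539/(27 + 2695) + 291775) + 163050 = (-4*539/2722 + 291775) + 163050 = (-4*539*1/2722 + 291775) + 163050 = (-1078/1361 + 291775) + 163050 = 397104697/1361 + 163050 = 619015747/1361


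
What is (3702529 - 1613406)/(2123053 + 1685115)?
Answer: 2089123/3808168 ≈ 0.54859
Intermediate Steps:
(3702529 - 1613406)/(2123053 + 1685115) = 2089123/3808168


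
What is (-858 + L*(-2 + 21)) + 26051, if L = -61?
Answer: 24034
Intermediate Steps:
(-858 + L*(-2 + 21)) + 26051 = (-858 - 61*(-2 + 21)) + 26051 = (-858 - 61*19) + 26051 = (-858 - 1159) + 26051 = -2017 + 26051 = 24034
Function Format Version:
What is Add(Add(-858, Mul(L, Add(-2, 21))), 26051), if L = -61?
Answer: 24034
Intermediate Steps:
Add(Add(-858, Mul(L, Add(-2, 21))), 26051) = Add(Add(-858, Mul(-61, Add(-2, 21))), 26051) = Add(Add(-858, Mul(-61, 19)), 26051) = Add(Add(-858, -1159), 26051) = Add(-2017, 26051) = 24034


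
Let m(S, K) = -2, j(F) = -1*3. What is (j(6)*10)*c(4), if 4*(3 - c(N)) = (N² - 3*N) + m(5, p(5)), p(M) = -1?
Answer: -75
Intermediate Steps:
j(F) = -3
c(N) = 7/2 - N²/4 + 3*N/4 (c(N) = 3 - ((N² - 3*N) - 2)/4 = 3 - (-2 + N² - 3*N)/4 = 3 + (½ - N²/4 + 3*N/4) = 7/2 - N²/4 + 3*N/4)
(j(6)*10)*c(4) = (-3*10)*(7/2 - ¼*4² + (¾)*4) = -30*(7/2 - ¼*16 + 3) = -30*(7/2 - 4 + 3) = -30*5/2 = -75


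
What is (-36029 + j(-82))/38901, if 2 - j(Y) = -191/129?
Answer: -4647292/5018229 ≈ -0.92608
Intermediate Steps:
j(Y) = 449/129 (j(Y) = 2 - (-191)/129 = 2 - 1*(-191/129) = 2 + 191/129 = 449/129)
(-36029 + j(-82))/38901 = (-36029 + 449/129)/38901 = -4647292/129*1/38901 = -4647292/5018229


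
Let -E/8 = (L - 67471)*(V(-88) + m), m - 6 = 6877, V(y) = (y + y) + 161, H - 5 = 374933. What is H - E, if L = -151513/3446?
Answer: -6390895520114/1723 ≈ -3.7092e+9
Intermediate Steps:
H = 374938 (H = 5 + 374933 = 374938)
V(y) = 161 + 2*y (V(y) = 2*y + 161 = 161 + 2*y)
L = -151513/3446 (L = -151513*1/3446 = -151513/3446 ≈ -43.968)
m = 6883 (m = 6 + 6877 = 6883)
E = 6391541538288/1723 (E = -8*(-151513/3446 - 67471)*((161 + 2*(-88)) + 6883) = -(-930626316)*((161 - 176) + 6883)/1723 = -(-930626316)*(-15 + 6883)/1723 = -(-930626316)*6868/1723 = -8*(-798942692286/1723) = 6391541538288/1723 ≈ 3.7095e+9)
H - E = 374938 - 1*6391541538288/1723 = 374938 - 6391541538288/1723 = -6390895520114/1723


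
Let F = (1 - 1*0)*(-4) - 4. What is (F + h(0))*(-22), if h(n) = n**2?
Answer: 176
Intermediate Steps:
F = -8 (F = (1 + 0)*(-4) - 4 = 1*(-4) - 4 = -4 - 4 = -8)
(F + h(0))*(-22) = (-8 + 0**2)*(-22) = (-8 + 0)*(-22) = -8*(-22) = 176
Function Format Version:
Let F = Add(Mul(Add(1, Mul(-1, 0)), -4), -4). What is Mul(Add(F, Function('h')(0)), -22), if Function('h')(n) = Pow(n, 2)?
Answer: 176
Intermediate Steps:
F = -8 (F = Add(Mul(Add(1, 0), -4), -4) = Add(Mul(1, -4), -4) = Add(-4, -4) = -8)
Mul(Add(F, Function('h')(0)), -22) = Mul(Add(-8, Pow(0, 2)), -22) = Mul(Add(-8, 0), -22) = Mul(-8, -22) = 176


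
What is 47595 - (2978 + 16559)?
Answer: 28058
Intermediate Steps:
47595 - (2978 + 16559) = 47595 - 1*19537 = 47595 - 19537 = 28058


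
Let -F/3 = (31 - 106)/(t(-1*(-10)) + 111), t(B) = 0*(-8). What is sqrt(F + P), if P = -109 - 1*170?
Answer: 2*I*sqrt(94794)/37 ≈ 16.643*I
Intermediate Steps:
t(B) = 0
P = -279 (P = -109 - 170 = -279)
F = 75/37 (F = -3*(31 - 106)/(0 + 111) = -(-225)/111 = -3*(-25/37) = 75/37 ≈ 2.0270)
sqrt(F + P) = sqrt(75/37 - 279) = sqrt(-10248/37) = 2*I*sqrt(94794)/37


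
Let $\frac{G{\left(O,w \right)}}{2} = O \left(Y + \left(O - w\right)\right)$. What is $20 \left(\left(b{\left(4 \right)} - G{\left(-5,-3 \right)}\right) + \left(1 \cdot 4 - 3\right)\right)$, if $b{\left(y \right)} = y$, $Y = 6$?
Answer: $900$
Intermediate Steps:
$G{\left(O,w \right)} = 2 O \left(6 + O - w\right)$ ($G{\left(O,w \right)} = 2 O \left(6 + \left(O - w\right)\right) = 2 O \left(6 + O - w\right)$)
$20 \left(\left(b{\left(4 \right)} - G{\left(-5,-3 \right)}\right) + \left(1 \cdot 4 - 3\right)\right) = 20 \left(\left(4 - 2 \left(-5\right) \left(6 - 5 - -3\right)\right) + \left(1 \cdot 4 - 3\right)\right) = 20 \left(\left(4 - 2 \left(-5\right) \left(6 - 5 + 3\right)\right) + \left(4 - 3\right)\right) = 20 \left(\left(4 - 2 \left(-5\right) 4\right) + 1\right) = 20 \left(\left(4 - -40\right) + 1\right) = 20 \left(\left(4 + 40\right) + 1\right) = 20 \left(44 + 1\right) = 20 \cdot 45 = 900$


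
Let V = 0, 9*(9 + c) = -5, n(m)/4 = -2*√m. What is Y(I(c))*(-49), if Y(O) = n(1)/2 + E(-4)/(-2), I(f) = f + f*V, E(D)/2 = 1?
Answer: 245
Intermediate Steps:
n(m) = -8*√m (n(m) = 4*(-2*√m) = -8*√m)
c = -86/9 (c = -9 + (⅑)*(-5) = -9 - 5/9 = -86/9 ≈ -9.5556)
E(D) = 2 (E(D) = 2*1 = 2)
I(f) = f (I(f) = f + f*0 = f + 0 = f)
Y(O) = -5 (Y(O) = -8*√1/2 + 2/(-2) = -8*1*(½) + 2*(-½) = -8*½ - 1 = -4 - 1 = -5)
Y(I(c))*(-49) = -5*(-49) = 245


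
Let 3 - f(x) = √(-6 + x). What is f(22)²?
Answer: 1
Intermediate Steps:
f(x) = 3 - √(-6 + x)
f(22)² = (3 - √(-6 + 22))² = (3 - √16)² = (3 - 1*4)² = (3 - 4)² = (-1)² = 1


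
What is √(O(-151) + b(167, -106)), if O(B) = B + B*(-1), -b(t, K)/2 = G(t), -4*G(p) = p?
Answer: √334/2 ≈ 9.1378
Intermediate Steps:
G(p) = -p/4
b(t, K) = t/2 (b(t, K) = -(-1)*t/2 = t/2)
O(B) = 0 (O(B) = B - B = 0)
√(O(-151) + b(167, -106)) = √(0 + (½)*167) = √(0 + 167/2) = √(167/2) = √334/2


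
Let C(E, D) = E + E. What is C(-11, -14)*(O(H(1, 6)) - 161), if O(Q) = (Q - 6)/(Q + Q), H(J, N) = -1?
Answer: 3465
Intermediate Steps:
C(E, D) = 2*E
O(Q) = (-6 + Q)/(2*Q) (O(Q) = (-6 + Q)/((2*Q)) = (-6 + Q)*(1/(2*Q)) = (-6 + Q)/(2*Q))
C(-11, -14)*(O(H(1, 6)) - 161) = (2*(-11))*((½)*(-6 - 1)/(-1) - 161) = -22*((½)*(-1)*(-7) - 161) = -22*(7/2 - 161) = -22*(-315/2) = 3465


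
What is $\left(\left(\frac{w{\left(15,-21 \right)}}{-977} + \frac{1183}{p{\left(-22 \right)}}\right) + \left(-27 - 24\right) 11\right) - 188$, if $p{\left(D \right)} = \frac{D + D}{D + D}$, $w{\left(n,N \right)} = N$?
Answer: $\frac{424039}{977} \approx 434.02$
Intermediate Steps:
$p{\left(D \right)} = 1$ ($p{\left(D \right)} = \frac{2 D}{2 D} = 2 D \frac{1}{2 D} = 1$)
$\left(\left(\frac{w{\left(15,-21 \right)}}{-977} + \frac{1183}{p{\left(-22 \right)}}\right) + \left(-27 - 24\right) 11\right) - 188 = \left(\left(- \frac{21}{-977} + \frac{1183}{1}\right) + \left(-27 - 24\right) 11\right) - 188 = \left(\left(\left(-21\right) \left(- \frac{1}{977}\right) + 1183 \cdot 1\right) - 561\right) - 188 = \left(\left(\frac{21}{977} + 1183\right) - 561\right) - 188 = \left(\frac{1155812}{977} - 561\right) - 188 = \frac{607715}{977} - 188 = \frac{424039}{977}$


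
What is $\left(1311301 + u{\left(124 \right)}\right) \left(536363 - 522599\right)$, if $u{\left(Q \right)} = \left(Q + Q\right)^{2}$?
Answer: $18895288020$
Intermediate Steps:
$u{\left(Q \right)} = 4 Q^{2}$ ($u{\left(Q \right)} = \left(2 Q\right)^{2} = 4 Q^{2}$)
$\left(1311301 + u{\left(124 \right)}\right) \left(536363 - 522599\right) = \left(1311301 + 4 \cdot 124^{2}\right) \left(536363 - 522599\right) = \left(1311301 + 4 \cdot 15376\right) 13764 = \left(1311301 + 61504\right) 13764 = 1372805 \cdot 13764 = 18895288020$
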